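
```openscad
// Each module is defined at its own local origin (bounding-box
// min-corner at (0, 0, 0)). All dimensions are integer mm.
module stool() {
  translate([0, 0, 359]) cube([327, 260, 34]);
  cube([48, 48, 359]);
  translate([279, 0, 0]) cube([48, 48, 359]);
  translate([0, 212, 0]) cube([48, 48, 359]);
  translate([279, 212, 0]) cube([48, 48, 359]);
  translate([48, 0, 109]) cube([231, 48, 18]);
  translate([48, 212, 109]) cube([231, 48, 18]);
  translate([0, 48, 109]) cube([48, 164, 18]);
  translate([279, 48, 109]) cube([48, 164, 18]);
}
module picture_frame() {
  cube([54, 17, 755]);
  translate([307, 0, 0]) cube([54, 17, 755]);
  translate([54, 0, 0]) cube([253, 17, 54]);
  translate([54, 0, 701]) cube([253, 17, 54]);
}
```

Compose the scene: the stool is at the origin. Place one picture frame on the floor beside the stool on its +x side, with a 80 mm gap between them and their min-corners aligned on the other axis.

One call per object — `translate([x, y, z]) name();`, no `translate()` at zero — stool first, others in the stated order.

stool();
translate([407, 0, 0]) picture_frame();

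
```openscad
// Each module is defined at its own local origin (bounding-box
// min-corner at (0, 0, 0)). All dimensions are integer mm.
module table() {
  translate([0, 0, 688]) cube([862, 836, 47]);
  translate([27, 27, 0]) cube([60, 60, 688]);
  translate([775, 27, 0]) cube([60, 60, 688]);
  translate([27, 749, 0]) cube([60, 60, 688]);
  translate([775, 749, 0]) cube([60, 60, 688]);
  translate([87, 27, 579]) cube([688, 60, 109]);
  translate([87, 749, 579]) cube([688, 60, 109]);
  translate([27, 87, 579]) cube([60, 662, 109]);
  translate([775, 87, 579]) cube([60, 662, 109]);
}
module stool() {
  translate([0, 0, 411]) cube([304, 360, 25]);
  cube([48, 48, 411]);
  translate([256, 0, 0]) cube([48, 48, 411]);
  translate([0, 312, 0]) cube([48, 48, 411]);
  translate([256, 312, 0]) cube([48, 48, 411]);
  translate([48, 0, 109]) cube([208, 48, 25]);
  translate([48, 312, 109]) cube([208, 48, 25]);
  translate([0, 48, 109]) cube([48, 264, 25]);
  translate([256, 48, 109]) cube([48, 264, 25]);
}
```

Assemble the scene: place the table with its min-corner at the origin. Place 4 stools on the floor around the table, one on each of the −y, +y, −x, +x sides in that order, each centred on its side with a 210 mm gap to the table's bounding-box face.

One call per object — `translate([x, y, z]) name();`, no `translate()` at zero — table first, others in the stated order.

table();
translate([279, -570, 0]) stool();
translate([279, 1046, 0]) stool();
translate([-514, 238, 0]) stool();
translate([1072, 238, 0]) stool();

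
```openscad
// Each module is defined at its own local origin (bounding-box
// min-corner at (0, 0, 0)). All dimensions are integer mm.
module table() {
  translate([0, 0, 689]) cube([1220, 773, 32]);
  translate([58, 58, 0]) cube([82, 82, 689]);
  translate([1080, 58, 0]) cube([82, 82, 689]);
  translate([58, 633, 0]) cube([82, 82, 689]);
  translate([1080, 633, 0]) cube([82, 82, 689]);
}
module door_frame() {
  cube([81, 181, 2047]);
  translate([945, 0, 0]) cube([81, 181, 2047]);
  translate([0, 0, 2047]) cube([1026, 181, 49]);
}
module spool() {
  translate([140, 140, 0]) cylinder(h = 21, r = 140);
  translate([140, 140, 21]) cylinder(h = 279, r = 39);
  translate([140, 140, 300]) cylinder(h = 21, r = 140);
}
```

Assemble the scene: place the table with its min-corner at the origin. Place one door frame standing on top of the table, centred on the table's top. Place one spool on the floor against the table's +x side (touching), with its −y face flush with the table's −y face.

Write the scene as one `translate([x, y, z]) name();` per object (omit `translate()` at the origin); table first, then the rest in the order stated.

table();
translate([97, 296, 721]) door_frame();
translate([1220, 0, 0]) spool();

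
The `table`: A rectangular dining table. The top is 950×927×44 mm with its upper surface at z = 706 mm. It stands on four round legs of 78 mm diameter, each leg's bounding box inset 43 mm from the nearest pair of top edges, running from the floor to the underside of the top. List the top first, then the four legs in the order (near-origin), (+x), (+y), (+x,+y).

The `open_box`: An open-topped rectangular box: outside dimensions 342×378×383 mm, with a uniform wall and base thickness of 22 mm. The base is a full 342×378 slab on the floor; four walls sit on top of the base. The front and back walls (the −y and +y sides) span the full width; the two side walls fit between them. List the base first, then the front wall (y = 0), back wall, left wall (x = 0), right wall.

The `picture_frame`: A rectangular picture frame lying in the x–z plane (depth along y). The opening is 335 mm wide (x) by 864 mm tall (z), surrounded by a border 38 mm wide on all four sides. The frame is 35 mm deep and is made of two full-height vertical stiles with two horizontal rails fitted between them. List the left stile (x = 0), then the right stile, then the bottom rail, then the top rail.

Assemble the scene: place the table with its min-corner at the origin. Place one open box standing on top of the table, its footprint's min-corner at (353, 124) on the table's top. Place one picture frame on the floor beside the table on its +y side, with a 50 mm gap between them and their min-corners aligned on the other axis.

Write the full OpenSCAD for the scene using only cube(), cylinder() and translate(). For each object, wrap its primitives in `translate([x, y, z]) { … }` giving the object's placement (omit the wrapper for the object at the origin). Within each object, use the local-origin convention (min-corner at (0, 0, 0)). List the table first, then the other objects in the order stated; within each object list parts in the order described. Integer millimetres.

translate([0, 0, 662]) cube([950, 927, 44]);
translate([82, 82, 0]) cylinder(h = 662, r = 39);
translate([868, 82, 0]) cylinder(h = 662, r = 39);
translate([82, 845, 0]) cylinder(h = 662, r = 39);
translate([868, 845, 0]) cylinder(h = 662, r = 39);
translate([353, 124, 706]) {
  cube([342, 378, 22]);
  translate([0, 0, 22]) cube([342, 22, 361]);
  translate([0, 356, 22]) cube([342, 22, 361]);
  translate([0, 22, 22]) cube([22, 334, 361]);
  translate([320, 22, 22]) cube([22, 334, 361]);
}
translate([0, 977, 0]) {
  cube([38, 35, 940]);
  translate([373, 0, 0]) cube([38, 35, 940]);
  translate([38, 0, 0]) cube([335, 35, 38]);
  translate([38, 0, 902]) cube([335, 35, 38]);
}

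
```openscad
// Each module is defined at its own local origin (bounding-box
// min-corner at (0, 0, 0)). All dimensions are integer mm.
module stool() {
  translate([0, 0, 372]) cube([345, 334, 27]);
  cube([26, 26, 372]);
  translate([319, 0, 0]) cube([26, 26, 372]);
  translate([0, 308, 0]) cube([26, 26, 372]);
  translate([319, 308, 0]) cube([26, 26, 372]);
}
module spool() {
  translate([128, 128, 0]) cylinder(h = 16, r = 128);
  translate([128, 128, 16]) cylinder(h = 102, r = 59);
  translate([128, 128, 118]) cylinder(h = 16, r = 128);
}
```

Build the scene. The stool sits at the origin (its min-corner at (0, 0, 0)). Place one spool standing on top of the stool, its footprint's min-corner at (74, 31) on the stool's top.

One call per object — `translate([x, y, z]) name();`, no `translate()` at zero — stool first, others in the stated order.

stool();
translate([74, 31, 399]) spool();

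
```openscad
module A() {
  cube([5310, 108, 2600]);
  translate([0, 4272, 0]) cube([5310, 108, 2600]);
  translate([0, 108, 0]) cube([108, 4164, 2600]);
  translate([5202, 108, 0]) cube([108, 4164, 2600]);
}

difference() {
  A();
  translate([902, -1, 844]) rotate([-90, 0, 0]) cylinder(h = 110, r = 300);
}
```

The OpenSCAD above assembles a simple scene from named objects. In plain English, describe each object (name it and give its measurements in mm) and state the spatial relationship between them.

A is a box-shaped house frame (walls only): outside footprint 5310×4380 mm, wall height 2600 mm, wall thickness 108 mm. The two y-facing walls run the full x-width; the two x-facing walls fit between the inner faces of the y-facing walls.

The house frame has a circular hole of radius 300 mm through its front wall, centred at (x = 902, z = 844).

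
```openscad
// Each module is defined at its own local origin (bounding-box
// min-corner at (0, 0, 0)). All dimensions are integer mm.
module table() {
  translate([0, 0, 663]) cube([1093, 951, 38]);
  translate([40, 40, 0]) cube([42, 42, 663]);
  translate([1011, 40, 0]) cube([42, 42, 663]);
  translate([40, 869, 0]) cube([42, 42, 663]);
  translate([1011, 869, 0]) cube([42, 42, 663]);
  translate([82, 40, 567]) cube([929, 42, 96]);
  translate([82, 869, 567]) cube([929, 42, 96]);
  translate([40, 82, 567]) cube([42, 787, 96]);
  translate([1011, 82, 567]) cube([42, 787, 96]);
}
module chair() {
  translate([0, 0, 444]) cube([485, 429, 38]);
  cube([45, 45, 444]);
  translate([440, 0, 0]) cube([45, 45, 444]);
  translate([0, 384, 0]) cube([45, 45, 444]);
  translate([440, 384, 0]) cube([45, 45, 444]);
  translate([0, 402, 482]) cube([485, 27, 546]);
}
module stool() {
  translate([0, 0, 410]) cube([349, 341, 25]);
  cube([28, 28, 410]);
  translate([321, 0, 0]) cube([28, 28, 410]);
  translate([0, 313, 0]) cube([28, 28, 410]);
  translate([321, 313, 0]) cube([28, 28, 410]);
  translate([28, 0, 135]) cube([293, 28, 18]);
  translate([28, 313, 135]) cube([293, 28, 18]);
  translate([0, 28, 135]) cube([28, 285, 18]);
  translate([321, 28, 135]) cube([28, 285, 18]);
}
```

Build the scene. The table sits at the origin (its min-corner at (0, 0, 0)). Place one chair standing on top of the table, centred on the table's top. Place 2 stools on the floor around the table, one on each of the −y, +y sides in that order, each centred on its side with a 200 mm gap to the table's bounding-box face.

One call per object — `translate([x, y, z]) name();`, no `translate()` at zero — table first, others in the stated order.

table();
translate([304, 261, 701]) chair();
translate([372, -541, 0]) stool();
translate([372, 1151, 0]) stool();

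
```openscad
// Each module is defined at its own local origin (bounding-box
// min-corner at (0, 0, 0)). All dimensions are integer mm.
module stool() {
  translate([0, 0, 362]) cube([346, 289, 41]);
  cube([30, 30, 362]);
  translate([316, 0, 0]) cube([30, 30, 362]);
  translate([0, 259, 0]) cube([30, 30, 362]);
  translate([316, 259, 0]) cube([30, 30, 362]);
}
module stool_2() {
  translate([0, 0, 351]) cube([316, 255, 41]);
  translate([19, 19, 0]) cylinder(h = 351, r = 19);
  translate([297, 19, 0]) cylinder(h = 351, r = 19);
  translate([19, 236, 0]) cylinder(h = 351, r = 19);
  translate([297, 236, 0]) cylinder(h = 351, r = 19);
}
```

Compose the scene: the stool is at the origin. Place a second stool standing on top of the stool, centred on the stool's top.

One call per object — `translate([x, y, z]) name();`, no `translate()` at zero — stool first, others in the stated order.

stool();
translate([15, 17, 403]) stool_2();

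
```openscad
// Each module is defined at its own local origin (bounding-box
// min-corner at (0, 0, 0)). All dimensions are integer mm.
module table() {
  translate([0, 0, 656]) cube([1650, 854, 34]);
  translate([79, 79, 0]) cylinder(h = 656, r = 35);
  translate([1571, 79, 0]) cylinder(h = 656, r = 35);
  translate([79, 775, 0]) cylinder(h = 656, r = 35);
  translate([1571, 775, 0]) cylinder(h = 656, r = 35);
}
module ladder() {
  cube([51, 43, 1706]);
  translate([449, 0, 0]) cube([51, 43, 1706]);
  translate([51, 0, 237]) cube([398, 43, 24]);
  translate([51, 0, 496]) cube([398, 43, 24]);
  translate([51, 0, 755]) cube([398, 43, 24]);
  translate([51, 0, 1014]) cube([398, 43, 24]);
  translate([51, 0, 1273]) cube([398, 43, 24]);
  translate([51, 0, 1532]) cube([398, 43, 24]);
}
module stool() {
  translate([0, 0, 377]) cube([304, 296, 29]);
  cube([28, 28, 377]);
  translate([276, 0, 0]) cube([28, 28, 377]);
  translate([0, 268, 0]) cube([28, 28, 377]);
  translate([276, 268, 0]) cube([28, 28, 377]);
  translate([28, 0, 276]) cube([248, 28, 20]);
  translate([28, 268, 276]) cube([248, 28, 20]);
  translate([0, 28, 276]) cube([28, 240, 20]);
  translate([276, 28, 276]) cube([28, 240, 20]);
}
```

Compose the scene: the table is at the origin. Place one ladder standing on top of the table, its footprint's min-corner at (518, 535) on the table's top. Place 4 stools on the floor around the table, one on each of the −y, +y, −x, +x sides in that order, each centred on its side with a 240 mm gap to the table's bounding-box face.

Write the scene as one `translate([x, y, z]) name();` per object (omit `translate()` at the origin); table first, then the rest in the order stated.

table();
translate([518, 535, 690]) ladder();
translate([673, -536, 0]) stool();
translate([673, 1094, 0]) stool();
translate([-544, 279, 0]) stool();
translate([1890, 279, 0]) stool();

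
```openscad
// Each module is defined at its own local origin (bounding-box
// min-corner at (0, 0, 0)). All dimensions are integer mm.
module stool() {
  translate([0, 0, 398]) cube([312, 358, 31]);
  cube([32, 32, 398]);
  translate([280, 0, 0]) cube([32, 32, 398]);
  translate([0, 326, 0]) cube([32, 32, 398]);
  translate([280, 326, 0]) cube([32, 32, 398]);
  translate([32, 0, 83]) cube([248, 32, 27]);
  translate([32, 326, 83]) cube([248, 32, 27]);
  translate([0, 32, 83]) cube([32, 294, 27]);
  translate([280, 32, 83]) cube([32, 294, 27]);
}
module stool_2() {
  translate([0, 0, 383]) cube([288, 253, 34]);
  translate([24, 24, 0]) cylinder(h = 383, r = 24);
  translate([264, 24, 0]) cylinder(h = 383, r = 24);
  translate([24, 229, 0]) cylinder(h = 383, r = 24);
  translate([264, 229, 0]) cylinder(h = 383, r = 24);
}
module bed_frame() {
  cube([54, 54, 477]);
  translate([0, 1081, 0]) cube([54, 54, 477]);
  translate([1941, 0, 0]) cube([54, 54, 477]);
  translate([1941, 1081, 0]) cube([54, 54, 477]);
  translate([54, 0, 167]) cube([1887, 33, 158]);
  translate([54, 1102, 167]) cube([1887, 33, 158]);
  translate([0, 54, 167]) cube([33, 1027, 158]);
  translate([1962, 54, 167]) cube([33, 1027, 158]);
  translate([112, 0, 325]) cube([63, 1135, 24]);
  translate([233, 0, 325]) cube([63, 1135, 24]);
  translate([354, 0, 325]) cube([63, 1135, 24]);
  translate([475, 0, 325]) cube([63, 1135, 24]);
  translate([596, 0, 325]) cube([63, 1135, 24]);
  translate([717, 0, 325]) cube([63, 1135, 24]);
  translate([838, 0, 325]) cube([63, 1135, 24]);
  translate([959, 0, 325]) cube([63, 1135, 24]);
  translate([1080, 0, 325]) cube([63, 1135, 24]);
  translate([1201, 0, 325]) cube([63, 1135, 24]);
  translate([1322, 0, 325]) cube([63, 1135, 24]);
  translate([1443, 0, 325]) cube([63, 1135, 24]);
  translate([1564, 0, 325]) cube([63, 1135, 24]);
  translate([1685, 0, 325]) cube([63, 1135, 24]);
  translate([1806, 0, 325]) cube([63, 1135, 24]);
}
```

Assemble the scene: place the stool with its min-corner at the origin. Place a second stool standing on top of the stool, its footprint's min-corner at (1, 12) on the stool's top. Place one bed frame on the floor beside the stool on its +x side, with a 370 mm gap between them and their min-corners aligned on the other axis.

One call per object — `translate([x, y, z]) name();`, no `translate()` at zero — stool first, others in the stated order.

stool();
translate([1, 12, 429]) stool_2();
translate([682, 0, 0]) bed_frame();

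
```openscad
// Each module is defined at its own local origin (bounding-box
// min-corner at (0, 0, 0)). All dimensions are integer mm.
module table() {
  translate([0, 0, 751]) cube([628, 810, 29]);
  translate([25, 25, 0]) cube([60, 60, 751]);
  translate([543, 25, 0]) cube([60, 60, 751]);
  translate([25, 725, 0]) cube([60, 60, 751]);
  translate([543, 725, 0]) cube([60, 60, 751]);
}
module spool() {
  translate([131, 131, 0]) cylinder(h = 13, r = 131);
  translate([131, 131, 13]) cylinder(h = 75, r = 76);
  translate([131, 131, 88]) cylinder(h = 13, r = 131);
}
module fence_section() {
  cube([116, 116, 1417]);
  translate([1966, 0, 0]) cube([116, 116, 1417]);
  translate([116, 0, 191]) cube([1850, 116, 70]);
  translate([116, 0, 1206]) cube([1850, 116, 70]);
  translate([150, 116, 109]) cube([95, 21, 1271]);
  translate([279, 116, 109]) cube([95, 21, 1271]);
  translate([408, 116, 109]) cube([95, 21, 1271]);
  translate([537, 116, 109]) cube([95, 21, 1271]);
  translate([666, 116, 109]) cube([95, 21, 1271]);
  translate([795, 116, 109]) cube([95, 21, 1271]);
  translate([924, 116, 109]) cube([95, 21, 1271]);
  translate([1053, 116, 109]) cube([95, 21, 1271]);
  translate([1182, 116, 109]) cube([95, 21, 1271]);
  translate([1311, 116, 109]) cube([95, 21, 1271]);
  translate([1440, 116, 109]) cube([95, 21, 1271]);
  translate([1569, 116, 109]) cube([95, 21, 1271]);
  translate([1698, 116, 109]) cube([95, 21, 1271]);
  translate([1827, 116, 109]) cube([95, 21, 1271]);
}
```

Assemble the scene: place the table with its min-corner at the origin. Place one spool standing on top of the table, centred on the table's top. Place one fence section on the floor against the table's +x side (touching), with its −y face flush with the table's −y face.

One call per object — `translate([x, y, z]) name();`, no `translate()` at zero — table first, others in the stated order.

table();
translate([183, 274, 780]) spool();
translate([628, 0, 0]) fence_section();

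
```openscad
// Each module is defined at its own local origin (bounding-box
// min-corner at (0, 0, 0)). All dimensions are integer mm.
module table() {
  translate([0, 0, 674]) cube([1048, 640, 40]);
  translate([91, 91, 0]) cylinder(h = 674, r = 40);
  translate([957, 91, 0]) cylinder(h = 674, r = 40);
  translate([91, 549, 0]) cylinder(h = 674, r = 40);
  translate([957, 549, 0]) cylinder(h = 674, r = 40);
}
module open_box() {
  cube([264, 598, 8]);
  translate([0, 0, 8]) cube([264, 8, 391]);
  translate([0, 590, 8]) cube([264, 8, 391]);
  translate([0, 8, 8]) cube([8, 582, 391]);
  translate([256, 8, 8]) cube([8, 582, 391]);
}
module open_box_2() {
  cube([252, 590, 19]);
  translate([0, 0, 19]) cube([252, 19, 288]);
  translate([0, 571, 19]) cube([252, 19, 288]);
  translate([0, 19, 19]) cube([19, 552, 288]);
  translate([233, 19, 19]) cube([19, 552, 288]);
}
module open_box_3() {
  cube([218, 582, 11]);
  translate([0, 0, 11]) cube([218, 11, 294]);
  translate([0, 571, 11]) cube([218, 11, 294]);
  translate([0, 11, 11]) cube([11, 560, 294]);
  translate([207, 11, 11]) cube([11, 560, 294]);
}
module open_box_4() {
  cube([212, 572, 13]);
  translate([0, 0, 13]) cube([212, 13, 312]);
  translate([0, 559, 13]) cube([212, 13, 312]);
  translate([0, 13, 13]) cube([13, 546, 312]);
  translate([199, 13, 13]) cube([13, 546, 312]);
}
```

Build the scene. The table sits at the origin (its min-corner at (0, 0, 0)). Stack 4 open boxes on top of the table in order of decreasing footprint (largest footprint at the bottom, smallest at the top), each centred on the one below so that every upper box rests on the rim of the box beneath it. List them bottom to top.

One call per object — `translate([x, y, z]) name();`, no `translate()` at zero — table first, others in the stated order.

table();
translate([392, 21, 714]) open_box();
translate([398, 25, 1113]) open_box_2();
translate([415, 29, 1420]) open_box_3();
translate([418, 34, 1725]) open_box_4();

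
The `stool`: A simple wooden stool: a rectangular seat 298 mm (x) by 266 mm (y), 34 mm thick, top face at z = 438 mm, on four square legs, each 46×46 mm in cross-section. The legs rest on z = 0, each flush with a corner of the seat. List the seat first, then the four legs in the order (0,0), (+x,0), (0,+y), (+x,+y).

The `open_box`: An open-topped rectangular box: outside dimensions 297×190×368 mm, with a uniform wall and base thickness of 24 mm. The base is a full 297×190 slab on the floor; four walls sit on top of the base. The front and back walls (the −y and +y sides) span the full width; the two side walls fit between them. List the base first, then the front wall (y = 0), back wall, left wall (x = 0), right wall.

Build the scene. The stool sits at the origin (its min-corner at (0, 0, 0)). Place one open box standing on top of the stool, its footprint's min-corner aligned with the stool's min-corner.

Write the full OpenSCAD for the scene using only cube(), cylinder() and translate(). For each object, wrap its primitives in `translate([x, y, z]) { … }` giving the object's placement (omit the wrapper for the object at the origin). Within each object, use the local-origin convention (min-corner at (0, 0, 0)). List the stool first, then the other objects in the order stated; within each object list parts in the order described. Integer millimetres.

translate([0, 0, 404]) cube([298, 266, 34]);
cube([46, 46, 404]);
translate([252, 0, 0]) cube([46, 46, 404]);
translate([0, 220, 0]) cube([46, 46, 404]);
translate([252, 220, 0]) cube([46, 46, 404]);
translate([0, 0, 438]) {
  cube([297, 190, 24]);
  translate([0, 0, 24]) cube([297, 24, 344]);
  translate([0, 166, 24]) cube([297, 24, 344]);
  translate([0, 24, 24]) cube([24, 142, 344]);
  translate([273, 24, 24]) cube([24, 142, 344]);
}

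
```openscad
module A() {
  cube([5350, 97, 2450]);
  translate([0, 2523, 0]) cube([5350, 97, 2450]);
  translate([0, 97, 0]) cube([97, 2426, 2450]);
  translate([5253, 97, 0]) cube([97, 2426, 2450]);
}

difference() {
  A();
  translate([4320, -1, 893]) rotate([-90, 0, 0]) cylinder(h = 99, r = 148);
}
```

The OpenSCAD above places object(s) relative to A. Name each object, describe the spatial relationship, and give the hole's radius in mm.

A is a house frame. The house frame has a circular hole through its front wall. The hole's radius is 148 mm.

The subtracted cylinder has r = 148 mm.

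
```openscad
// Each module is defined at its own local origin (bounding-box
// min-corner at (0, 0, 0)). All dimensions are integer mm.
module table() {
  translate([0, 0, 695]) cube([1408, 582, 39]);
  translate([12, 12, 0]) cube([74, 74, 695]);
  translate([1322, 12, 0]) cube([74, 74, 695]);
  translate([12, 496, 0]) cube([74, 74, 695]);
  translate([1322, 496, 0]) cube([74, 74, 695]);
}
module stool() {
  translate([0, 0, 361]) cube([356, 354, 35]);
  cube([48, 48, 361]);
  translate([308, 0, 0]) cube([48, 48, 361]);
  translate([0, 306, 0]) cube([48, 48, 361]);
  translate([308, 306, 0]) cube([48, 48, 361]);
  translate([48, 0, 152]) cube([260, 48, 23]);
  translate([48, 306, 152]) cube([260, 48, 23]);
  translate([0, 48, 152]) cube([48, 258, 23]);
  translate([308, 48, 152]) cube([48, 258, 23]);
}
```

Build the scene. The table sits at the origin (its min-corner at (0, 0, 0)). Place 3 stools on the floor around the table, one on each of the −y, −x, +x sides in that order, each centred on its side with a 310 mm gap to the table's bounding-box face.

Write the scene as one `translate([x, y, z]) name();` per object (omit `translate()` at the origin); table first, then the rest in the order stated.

table();
translate([526, -664, 0]) stool();
translate([-666, 114, 0]) stool();
translate([1718, 114, 0]) stool();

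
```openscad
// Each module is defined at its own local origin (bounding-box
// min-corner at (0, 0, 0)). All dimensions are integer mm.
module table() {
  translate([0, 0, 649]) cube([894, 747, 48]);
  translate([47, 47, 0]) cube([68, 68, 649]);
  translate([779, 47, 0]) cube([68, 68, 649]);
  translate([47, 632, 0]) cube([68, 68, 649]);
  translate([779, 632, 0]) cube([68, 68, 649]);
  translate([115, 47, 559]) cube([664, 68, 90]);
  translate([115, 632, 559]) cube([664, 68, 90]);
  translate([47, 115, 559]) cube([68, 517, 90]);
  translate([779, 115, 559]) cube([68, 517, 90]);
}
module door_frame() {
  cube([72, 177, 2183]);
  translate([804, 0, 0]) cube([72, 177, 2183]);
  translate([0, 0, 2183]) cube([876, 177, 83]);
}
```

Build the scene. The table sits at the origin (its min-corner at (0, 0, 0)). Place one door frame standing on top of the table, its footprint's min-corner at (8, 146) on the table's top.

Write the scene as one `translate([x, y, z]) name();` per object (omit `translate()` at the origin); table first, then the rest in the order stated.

table();
translate([8, 146, 697]) door_frame();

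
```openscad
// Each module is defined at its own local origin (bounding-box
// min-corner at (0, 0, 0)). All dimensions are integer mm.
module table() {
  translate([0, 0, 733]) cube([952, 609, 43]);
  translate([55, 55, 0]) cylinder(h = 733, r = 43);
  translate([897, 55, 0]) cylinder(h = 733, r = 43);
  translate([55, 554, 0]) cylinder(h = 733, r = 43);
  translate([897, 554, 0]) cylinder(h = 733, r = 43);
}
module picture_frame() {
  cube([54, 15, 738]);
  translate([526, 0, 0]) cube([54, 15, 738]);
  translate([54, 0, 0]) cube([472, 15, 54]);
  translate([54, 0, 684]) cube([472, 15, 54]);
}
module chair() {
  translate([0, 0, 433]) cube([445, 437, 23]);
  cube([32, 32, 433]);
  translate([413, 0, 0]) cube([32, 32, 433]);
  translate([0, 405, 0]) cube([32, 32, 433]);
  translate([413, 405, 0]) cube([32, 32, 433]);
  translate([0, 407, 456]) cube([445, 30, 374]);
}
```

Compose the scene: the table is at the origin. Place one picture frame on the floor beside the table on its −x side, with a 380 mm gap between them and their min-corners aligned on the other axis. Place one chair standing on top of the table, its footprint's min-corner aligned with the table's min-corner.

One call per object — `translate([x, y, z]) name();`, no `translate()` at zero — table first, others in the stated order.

table();
translate([-960, 0, 0]) picture_frame();
translate([0, 0, 776]) chair();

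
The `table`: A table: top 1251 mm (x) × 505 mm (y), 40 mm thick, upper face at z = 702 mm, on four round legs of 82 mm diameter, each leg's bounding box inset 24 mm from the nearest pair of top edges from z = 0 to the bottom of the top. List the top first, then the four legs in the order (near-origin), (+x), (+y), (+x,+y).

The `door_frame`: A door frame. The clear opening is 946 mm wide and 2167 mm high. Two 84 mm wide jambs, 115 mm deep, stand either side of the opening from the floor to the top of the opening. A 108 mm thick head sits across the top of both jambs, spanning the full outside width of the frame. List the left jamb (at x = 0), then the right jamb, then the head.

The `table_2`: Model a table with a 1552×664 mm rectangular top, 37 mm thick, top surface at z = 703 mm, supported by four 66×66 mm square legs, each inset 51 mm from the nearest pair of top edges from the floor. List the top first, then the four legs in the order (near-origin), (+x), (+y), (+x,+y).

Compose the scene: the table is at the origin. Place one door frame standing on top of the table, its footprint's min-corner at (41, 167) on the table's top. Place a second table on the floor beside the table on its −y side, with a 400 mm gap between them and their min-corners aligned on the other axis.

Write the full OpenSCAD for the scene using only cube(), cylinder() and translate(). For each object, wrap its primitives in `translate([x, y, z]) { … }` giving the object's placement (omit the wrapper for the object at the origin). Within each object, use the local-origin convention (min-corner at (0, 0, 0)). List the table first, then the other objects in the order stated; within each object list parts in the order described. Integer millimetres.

translate([0, 0, 662]) cube([1251, 505, 40]);
translate([65, 65, 0]) cylinder(h = 662, r = 41);
translate([1186, 65, 0]) cylinder(h = 662, r = 41);
translate([65, 440, 0]) cylinder(h = 662, r = 41);
translate([1186, 440, 0]) cylinder(h = 662, r = 41);
translate([41, 167, 702]) {
  cube([84, 115, 2167]);
  translate([1030, 0, 0]) cube([84, 115, 2167]);
  translate([0, 0, 2167]) cube([1114, 115, 108]);
}
translate([0, -1064, 0]) {
  translate([0, 0, 666]) cube([1552, 664, 37]);
  translate([51, 51, 0]) cube([66, 66, 666]);
  translate([1435, 51, 0]) cube([66, 66, 666]);
  translate([51, 547, 0]) cube([66, 66, 666]);
  translate([1435, 547, 0]) cube([66, 66, 666]);
}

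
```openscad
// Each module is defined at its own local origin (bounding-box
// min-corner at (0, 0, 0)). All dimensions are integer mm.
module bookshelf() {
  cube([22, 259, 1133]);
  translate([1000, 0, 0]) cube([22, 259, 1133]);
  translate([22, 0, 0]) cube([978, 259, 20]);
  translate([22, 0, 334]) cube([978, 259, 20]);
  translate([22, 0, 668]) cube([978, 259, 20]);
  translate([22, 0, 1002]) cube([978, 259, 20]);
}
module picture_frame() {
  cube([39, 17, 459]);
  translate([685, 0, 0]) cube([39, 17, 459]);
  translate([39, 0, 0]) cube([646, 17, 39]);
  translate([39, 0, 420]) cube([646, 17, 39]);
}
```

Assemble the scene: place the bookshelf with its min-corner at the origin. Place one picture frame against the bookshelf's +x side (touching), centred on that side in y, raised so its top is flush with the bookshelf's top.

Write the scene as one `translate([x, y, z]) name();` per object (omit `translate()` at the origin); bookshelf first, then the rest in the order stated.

bookshelf();
translate([1022, 121, 674]) picture_frame();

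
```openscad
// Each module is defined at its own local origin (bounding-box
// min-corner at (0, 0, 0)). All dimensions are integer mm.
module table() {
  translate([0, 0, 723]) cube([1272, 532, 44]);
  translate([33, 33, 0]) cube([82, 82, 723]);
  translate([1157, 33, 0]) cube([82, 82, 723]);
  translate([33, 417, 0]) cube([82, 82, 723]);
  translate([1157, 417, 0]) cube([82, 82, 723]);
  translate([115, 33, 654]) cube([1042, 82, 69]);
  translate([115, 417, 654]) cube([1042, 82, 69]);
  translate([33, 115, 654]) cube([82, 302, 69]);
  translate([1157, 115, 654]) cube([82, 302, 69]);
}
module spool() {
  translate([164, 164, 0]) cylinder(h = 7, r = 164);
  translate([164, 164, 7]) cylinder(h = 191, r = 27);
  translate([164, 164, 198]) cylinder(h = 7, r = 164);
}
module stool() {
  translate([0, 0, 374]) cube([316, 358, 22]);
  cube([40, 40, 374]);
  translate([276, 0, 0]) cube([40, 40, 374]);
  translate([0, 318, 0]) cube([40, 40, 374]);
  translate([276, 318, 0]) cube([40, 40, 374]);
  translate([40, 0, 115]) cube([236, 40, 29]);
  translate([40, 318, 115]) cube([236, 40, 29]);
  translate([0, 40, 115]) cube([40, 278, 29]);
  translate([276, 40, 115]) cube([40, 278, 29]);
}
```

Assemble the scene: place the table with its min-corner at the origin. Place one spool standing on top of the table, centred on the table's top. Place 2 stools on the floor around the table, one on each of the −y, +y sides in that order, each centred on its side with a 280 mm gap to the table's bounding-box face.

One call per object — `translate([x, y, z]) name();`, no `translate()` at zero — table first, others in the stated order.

table();
translate([472, 102, 767]) spool();
translate([478, -638, 0]) stool();
translate([478, 812, 0]) stool();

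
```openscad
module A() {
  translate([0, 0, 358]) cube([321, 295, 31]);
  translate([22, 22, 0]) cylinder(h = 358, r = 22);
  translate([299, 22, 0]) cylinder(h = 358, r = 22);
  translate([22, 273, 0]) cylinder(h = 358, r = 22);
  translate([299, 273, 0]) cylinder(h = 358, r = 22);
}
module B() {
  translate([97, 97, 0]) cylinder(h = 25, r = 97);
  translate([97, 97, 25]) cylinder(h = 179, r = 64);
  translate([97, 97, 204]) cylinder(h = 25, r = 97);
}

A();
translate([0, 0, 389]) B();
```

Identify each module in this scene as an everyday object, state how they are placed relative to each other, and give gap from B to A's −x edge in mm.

A is a stool. B is a spool. The spool is on top of the stool. The gap from the spool to the stool's −x edge is 0 mm.

The spool's min-x is at 0; the stool's min-x is 0; gap = 0 mm.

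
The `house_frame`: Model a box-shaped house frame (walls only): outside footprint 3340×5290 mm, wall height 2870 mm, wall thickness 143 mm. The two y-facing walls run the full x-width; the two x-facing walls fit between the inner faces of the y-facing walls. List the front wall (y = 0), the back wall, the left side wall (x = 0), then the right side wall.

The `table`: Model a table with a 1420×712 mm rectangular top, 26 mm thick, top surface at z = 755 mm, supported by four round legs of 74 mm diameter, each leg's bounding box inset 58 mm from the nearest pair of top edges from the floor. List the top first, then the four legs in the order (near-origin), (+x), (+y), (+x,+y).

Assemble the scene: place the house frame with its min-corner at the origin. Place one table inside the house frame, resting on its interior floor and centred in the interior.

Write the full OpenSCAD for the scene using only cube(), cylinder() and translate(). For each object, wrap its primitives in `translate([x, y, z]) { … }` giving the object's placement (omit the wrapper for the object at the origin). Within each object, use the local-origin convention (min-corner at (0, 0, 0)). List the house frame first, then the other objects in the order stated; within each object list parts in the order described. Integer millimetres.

cube([3340, 143, 2870]);
translate([0, 5147, 0]) cube([3340, 143, 2870]);
translate([0, 143, 0]) cube([143, 5004, 2870]);
translate([3197, 143, 0]) cube([143, 5004, 2870]);
translate([960, 2289, 0]) {
  translate([0, 0, 729]) cube([1420, 712, 26]);
  translate([95, 95, 0]) cylinder(h = 729, r = 37);
  translate([1325, 95, 0]) cylinder(h = 729, r = 37);
  translate([95, 617, 0]) cylinder(h = 729, r = 37);
  translate([1325, 617, 0]) cylinder(h = 729, r = 37);
}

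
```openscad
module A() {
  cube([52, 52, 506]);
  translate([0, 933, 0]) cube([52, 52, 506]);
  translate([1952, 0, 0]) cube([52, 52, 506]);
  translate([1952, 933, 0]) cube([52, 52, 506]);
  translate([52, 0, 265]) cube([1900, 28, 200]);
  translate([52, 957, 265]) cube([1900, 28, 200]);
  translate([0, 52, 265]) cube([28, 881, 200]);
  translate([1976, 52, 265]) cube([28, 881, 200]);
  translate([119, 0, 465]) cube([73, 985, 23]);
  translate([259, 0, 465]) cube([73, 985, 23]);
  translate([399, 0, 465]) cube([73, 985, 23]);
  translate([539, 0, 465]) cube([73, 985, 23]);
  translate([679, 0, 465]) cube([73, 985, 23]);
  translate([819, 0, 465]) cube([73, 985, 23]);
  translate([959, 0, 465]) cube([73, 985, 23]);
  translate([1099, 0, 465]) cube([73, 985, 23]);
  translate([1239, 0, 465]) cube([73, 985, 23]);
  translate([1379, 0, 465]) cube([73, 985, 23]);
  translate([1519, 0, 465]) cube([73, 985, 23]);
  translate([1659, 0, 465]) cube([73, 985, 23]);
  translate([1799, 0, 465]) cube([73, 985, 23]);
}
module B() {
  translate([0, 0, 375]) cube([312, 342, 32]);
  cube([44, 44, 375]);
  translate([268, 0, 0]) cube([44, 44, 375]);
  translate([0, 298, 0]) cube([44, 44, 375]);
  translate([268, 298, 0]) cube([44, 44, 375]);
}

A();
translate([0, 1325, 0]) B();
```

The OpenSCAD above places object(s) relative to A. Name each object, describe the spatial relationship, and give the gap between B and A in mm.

A is a bed frame. B is a stool. The stool is on the floor beside the bed frame on its +y side. The gap between the stool and the bed frame is 340 mm.

The stool's nearest face is 340 mm from the bed frame's +y face.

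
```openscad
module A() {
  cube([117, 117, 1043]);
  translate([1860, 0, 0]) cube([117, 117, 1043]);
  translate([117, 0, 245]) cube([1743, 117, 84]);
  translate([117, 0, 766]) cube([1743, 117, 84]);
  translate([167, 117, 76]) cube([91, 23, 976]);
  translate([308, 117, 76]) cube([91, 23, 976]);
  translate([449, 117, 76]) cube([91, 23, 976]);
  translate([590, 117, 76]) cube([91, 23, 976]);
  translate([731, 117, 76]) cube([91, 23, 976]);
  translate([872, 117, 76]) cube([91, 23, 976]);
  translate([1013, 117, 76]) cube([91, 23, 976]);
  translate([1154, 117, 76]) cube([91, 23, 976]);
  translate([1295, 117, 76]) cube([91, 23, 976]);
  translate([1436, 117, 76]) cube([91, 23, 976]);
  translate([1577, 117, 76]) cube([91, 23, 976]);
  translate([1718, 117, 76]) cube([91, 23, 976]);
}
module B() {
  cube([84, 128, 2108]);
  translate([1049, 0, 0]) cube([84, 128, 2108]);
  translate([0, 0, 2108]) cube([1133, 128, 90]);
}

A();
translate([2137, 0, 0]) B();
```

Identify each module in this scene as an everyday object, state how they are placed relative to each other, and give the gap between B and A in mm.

The door frame's nearest face is 160 mm from the fence section's +x face.

A is a fence section. B is a door frame. The door frame is on the floor beside the fence section on its +x side. The gap between the door frame and the fence section is 160 mm.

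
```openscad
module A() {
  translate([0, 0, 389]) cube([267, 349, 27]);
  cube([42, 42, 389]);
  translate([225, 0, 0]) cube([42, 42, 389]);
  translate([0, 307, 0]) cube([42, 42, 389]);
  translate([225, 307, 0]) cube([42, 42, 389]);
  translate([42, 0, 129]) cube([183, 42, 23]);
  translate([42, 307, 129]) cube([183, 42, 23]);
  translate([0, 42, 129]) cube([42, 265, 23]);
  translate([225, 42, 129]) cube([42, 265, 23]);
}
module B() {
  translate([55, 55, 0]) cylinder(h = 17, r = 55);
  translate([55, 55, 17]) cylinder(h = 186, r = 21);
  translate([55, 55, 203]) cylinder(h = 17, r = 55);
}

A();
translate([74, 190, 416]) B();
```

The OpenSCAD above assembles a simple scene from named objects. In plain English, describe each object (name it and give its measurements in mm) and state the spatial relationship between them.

A is a simple wooden stool: a rectangular seat 267 mm (x) by 349 mm (y), 27 mm thick, top face at z = 416 mm, on four square legs, each 42×42 mm in cross-section. The legs rest on z = 0, each flush with a corner of the seat. Four stretchers, 42 mm wide and 23 mm tall, connect adjacent legs with their undersides at z = 129 mm, each running between the inner faces of the legs it joins and aligned with the legs' outer faces on the other axis.

B is a spool: two coaxial disc flanges of radius 55 mm and thickness 17 mm, joined by a core cylinder of radius 21 mm and height 186 mm. The lower flange rests on z = 0 and the three cylinders share a vertical axis.

The spool is on top of the stool.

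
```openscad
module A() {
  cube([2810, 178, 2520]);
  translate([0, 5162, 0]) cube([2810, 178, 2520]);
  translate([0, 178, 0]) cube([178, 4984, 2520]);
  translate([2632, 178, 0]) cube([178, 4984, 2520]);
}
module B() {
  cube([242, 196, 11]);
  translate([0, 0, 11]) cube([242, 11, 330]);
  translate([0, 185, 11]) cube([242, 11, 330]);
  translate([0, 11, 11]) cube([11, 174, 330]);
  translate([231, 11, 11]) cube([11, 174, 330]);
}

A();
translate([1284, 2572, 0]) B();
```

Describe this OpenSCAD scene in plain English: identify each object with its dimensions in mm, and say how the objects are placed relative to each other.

A is a box-shaped house frame (walls only): outside footprint 2810×5340 mm, wall height 2520 mm, wall thickness 178 mm. The two y-facing walls run the full x-width; the two x-facing walls fit between the inner faces of the y-facing walls.

B is an open-topped rectangular box: outside dimensions 242×196×341 mm, with a uniform wall and base thickness of 11 mm. The base is a full 242×196 slab on the floor; four walls sit on top of the base. The front and back walls (the −y and +y sides) span the full width; the two side walls fit between them.

The open box sits inside the house frame, centred.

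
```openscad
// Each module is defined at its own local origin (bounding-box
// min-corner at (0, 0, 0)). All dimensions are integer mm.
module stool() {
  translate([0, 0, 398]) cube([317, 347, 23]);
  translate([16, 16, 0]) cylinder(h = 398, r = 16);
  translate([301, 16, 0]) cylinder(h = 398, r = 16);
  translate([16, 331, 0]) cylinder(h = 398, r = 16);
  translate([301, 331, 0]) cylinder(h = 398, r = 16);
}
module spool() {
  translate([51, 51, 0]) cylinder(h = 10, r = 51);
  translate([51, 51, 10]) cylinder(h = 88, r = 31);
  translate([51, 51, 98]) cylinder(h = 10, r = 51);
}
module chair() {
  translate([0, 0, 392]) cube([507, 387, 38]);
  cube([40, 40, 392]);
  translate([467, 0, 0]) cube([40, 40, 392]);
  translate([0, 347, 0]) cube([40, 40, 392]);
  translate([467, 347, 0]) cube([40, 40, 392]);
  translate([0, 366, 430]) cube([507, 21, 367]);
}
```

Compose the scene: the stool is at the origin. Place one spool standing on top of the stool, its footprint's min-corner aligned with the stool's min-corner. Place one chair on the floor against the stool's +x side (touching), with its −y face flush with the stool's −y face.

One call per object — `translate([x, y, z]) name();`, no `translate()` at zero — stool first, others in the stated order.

stool();
translate([0, 0, 421]) spool();
translate([317, 0, 0]) chair();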